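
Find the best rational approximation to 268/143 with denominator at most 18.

Expand x = 268/143 as a continued fraction with the Euclidean algorithm:
  268 = 1*143 + 125, so a_0 = 1.
  143 = 1*125 + 18, so a_1 = 1.
  125 = 6*18 + 17, so a_2 = 6.
  18 = 1*17 + 1, so a_3 = 1.
  17 = 17*1 + 0, so a_4 = 17.
so x = [1; 1, 6, 1, 17].
Convergents (p_i = a_i*p_{i-1} + p_{i-2}, q_i = a_i*q_{i-1} + q_{i-2} with p_{-2}=0, p_{-1}=1, q_{-2}=1, q_{-1}=0), until the denominator exceeds 18:
  i=0: a_0=1, p_0 = 1*1 + 0 = 1, q_0 = 1*0 + 1 = 1.
  i=1: a_1=1, p_1 = 1*1 + 1 = 2, q_1 = 1*1 + 0 = 1.
  i=2: a_2=6, p_2 = 6*2 + 1 = 13, q_2 = 6*1 + 1 = 7.
  i=3: a_3=1, p_3 = 1*13 + 2 = 15, q_3 = 1*7 + 1 = 8.
  i=4: a_4=17, p_4 = 17*15 + 13 = 268, q_4 = 17*8 + 7 = 143.
q_4 = 143 > 18, so the last convergent with denominator <= 18 is p_3/q_3 = 15/8.
The closest fraction with denominator <= 18 is either p_3/q_3 or the intermediate fraction (k*p_3 + p_2)/(k*q_3 + q_2) with the largest k >= 1 whose denominator stays <= 18; these approach x as k grows, and every other convergent or intermediate fraction in range is farther away.
Largest k: floor((18 - q_2)/q_3) = floor((18 - 7)/8) = 1.
That gives (1*15 + 13)/(1*8 + 7) = 28/15.
Compare the errors: |x - 15/8| = |268*8 - 15*143|/(143*8) = 1/1144, and |x - 28/15| = |268*15 - 28*143|/(143*15) = 16/2145.
Cross-multiplying, 1*2145 = 2145 < 18304 = 16*1144, so 1/1144 is smaller: the convergent 15/8 is closer to x than 28/15.

15/8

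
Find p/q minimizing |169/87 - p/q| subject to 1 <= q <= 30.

Expand x = 169/87 as a continued fraction with the Euclidean algorithm:
  169 = 1*87 + 82, so a_0 = 1.
  87 = 1*82 + 5, so a_1 = 1.
  82 = 16*5 + 2, so a_2 = 16.
  5 = 2*2 + 1, so a_3 = 2.
  2 = 2*1 + 0, so a_4 = 2.
so x = [1; 1, 16, 2, 2].
Convergents (p_i = a_i*p_{i-1} + p_{i-2}, q_i = a_i*q_{i-1} + q_{i-2} with p_{-2}=0, p_{-1}=1, q_{-2}=1, q_{-1}=0), until the denominator exceeds 30:
  i=0: a_0=1, p_0 = 1*1 + 0 = 1, q_0 = 1*0 + 1 = 1.
  i=1: a_1=1, p_1 = 1*1 + 1 = 2, q_1 = 1*1 + 0 = 1.
  i=2: a_2=16, p_2 = 16*2 + 1 = 33, q_2 = 16*1 + 1 = 17.
  i=3: a_3=2, p_3 = 2*33 + 2 = 68, q_3 = 2*17 + 1 = 35.
q_3 = 35 > 30, so the last convergent with denominator <= 30 is p_2/q_2 = 33/17.
The closest fraction with denominator <= 30 is either p_2/q_2 or the intermediate fraction (k*p_2 + p_1)/(k*q_2 + q_1) with the largest k >= 1 whose denominator stays <= 30; these approach x as k grows, and every other convergent or intermediate fraction in range is farther away.
Largest k: floor((30 - q_1)/q_2) = floor((30 - 1)/17) = 1.
That gives (1*33 + 2)/(1*17 + 1) = 35/18.
Compare the errors: |x - 33/17| = |169*17 - 33*87|/(87*17) = 2/1479, and |x - 35/18| = |169*18 - 35*87|/(87*18) = 3/1566.
Cross-multiplying, 2*1566 = 3132 < 4437 = 3*1479, so 2/1479 is smaller: the convergent 33/17 is closer to x than 35/18.

33/17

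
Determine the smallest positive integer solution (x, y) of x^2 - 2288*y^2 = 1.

(x, y) = (287, 6)

First expand sqrt(2288) as a continued fraction. With x_i = (sqrt(2288) + m_i)/d_i and (m_0, d_0) = (0, 1): a_0 = floor(sqrt(2288)) = 47, since 47^2 = 2209 <= 2288 < 2304 = 48^2.
Iterate m_{i+1} = d_i*a_i - m_i, d_{i+1} = (2288 - m_{i+1}^2)/d_i, a_{i+1} = floor((a_0 + m_{i+1})/d_{i+1}):
  m_1 = 1*47 - 0 = 47, d_1 = (2288 - 47^2)/1 = 79/1 = 79, a_1 = floor((47 + 47)/79) = 1.
  m_2 = 79*1 - 47 = 32, d_2 = (2288 - 32^2)/79 = 1264/79 = 16, a_2 = floor((47 + 32)/16) = 4.
  m_3 = 16*4 - 32 = 32, d_3 = (2288 - 32^2)/16 = 1264/16 = 79, a_3 = floor((47 + 32)/79) = 1.
  m_4 = 79*1 - 32 = 47, d_4 = (2288 - 47^2)/79 = 79/79 = 1, a_4 = floor((47 + 47)/1) = 94.
  m_5 = 1*94 - 47 = 47, d_5 = (2288 - 47^2)/1 = 79/1 = 79: (m_5, d_5) = (m_1, d_1) = (47, 79), so from here the quotients repeat a_1, ..., a_4; the period length is 4.
So sqrt(2288) = [47; (1, 4, 1, 94)] with period length k = 4.
k is even, so the fundamental solution of x^2 - 2288y^2 = 1 is (p_{k-1}, q_{k-1}) = (p_3, q_3); compute convergents through index 3.
Convergents (p_i = a_i*p_{i-1} + p_{i-2}, q_i = a_i*q_{i-1} + q_{i-2} with p_{-2}=0, p_{-1}=1, q_{-2}=1, q_{-1}=0):
  i=0: a_0=47, p_0 = 47*1 + 0 = 47, q_0 = 47*0 + 1 = 1.
  i=1: a_1=1, p_1 = 1*47 + 1 = 48, q_1 = 1*1 + 0 = 1.
  i=2: a_2=4, p_2 = 4*48 + 47 = 239, q_2 = 4*1 + 1 = 5.
  i=3: a_3=1, p_3 = 1*239 + 48 = 287, q_3 = 1*5 + 1 = 6.
Check: 287^2 - 2288*6^2 = 82369 - 82368 = 1, so (x, y) = (287, 6) solves the equation, and by the theorem it is the least positive solution.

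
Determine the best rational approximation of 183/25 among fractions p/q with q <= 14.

95/13

Expand x = 183/25 as a continued fraction with the Euclidean algorithm:
  183 = 7*25 + 8, so a_0 = 7.
  25 = 3*8 + 1, so a_1 = 3.
  8 = 8*1 + 0, so a_2 = 8.
so x = [7; 3, 8].
Convergents (p_i = a_i*p_{i-1} + p_{i-2}, q_i = a_i*q_{i-1} + q_{i-2} with p_{-2}=0, p_{-1}=1, q_{-2}=1, q_{-1}=0), until the denominator exceeds 14:
  i=0: a_0=7, p_0 = 7*1 + 0 = 7, q_0 = 7*0 + 1 = 1.
  i=1: a_1=3, p_1 = 3*7 + 1 = 22, q_1 = 3*1 + 0 = 3.
  i=2: a_2=8, p_2 = 8*22 + 7 = 183, q_2 = 8*3 + 1 = 25.
q_2 = 25 > 14, so the last convergent with denominator <= 14 is p_1/q_1 = 22/3.
The closest fraction with denominator <= 14 is either p_1/q_1 or the intermediate fraction (k*p_1 + p_0)/(k*q_1 + q_0) with the largest k >= 1 whose denominator stays <= 14; these approach x as k grows, and every other convergent or intermediate fraction in range is farther away.
Largest k: floor((14 - q_0)/q_1) = floor((14 - 1)/3) = 4.
That gives (4*22 + 7)/(4*3 + 1) = 95/13.
Compare the errors: |x - 22/3| = |183*3 - 22*25|/(25*3) = 1/75, and |x - 95/13| = |183*13 - 95*25|/(25*13) = 4/325.
Cross-multiplying, 4*75 = 300 < 325 = 1*325, so 4/325 is smaller: the intermediate fraction 95/13 is closer to x than 22/3.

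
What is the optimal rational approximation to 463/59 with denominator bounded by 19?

102/13

Expand x = 463/59 as a continued fraction with the Euclidean algorithm:
  463 = 7*59 + 50, so a_0 = 7.
  59 = 1*50 + 9, so a_1 = 1.
  50 = 5*9 + 5, so a_2 = 5.
  9 = 1*5 + 4, so a_3 = 1.
  5 = 1*4 + 1, so a_4 = 1.
  4 = 4*1 + 0, so a_5 = 4.
so x = [7; 1, 5, 1, 1, 4].
Convergents (p_i = a_i*p_{i-1} + p_{i-2}, q_i = a_i*q_{i-1} + q_{i-2} with p_{-2}=0, p_{-1}=1, q_{-2}=1, q_{-1}=0), until the denominator exceeds 19:
  i=0: a_0=7, p_0 = 7*1 + 0 = 7, q_0 = 7*0 + 1 = 1.
  i=1: a_1=1, p_1 = 1*7 + 1 = 8, q_1 = 1*1 + 0 = 1.
  i=2: a_2=5, p_2 = 5*8 + 7 = 47, q_2 = 5*1 + 1 = 6.
  i=3: a_3=1, p_3 = 1*47 + 8 = 55, q_3 = 1*6 + 1 = 7.
  i=4: a_4=1, p_4 = 1*55 + 47 = 102, q_4 = 1*7 + 6 = 13.
  i=5: a_5=4, p_5 = 4*102 + 55 = 463, q_5 = 4*13 + 7 = 59.
q_5 = 59 > 19, so the last convergent with denominator <= 19 is p_4/q_4 = 102/13.
The closest fraction with denominator <= 19 is either p_4/q_4 or the intermediate fraction (k*p_4 + p_3)/(k*q_4 + q_3) with the largest k >= 1 whose denominator stays <= 19; these approach x as k grows, and every other convergent or intermediate fraction in range is farther away.
Largest k: floor((19 - q_3)/q_4) = floor((19 - 7)/13) = 0.
Since k = 0, no intermediate fraction beyond p_4/q_4 has denominator <= 19, so the convergent 102/13 is the closest (its error is |463*13 - 102*59|/(59*13) = 1/767).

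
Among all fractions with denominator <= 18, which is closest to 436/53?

74/9

Expand x = 436/53 as a continued fraction with the Euclidean algorithm:
  436 = 8*53 + 12, so a_0 = 8.
  53 = 4*12 + 5, so a_1 = 4.
  12 = 2*5 + 2, so a_2 = 2.
  5 = 2*2 + 1, so a_3 = 2.
  2 = 2*1 + 0, so a_4 = 2.
so x = [8; 4, 2, 2, 2].
Convergents (p_i = a_i*p_{i-1} + p_{i-2}, q_i = a_i*q_{i-1} + q_{i-2} with p_{-2}=0, p_{-1}=1, q_{-2}=1, q_{-1}=0), until the denominator exceeds 18:
  i=0: a_0=8, p_0 = 8*1 + 0 = 8, q_0 = 8*0 + 1 = 1.
  i=1: a_1=4, p_1 = 4*8 + 1 = 33, q_1 = 4*1 + 0 = 4.
  i=2: a_2=2, p_2 = 2*33 + 8 = 74, q_2 = 2*4 + 1 = 9.
  i=3: a_3=2, p_3 = 2*74 + 33 = 181, q_3 = 2*9 + 4 = 22.
q_3 = 22 > 18, so the last convergent with denominator <= 18 is p_2/q_2 = 74/9.
The closest fraction with denominator <= 18 is either p_2/q_2 or the intermediate fraction (k*p_2 + p_1)/(k*q_2 + q_1) with the largest k >= 1 whose denominator stays <= 18; these approach x as k grows, and every other convergent or intermediate fraction in range is farther away.
Largest k: floor((18 - q_1)/q_2) = floor((18 - 4)/9) = 1.
That gives (1*74 + 33)/(1*9 + 4) = 107/13.
Compare the errors: |x - 74/9| = |436*9 - 74*53|/(53*9) = 2/477, and |x - 107/13| = |436*13 - 107*53|/(53*13) = 3/689.
Cross-multiplying, 2*689 = 1378 < 1431 = 3*477, so 2/477 is smaller: the convergent 74/9 is closer to x than 107/13.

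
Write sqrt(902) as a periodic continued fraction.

[30; (30, 60)]

Write x_i = (sqrt(902) + m_i)/d_i with (m_0, d_0) = (0, 1). a_0 = floor(sqrt(902)) = 30, since 30^2 = 900 <= 902 < 961 = 31^2.
Iterate m_{i+1} = d_i*a_i - m_i, d_{i+1} = (902 - m_{i+1}^2)/d_i, a_{i+1} = floor((a_0 + m_{i+1})/d_{i+1}):
  m_1 = 1*30 - 0 = 30, d_1 = (902 - 30^2)/1 = 2/1 = 2, a_1 = floor((30 + 30)/2) = 30.
  m_2 = 2*30 - 30 = 30, d_2 = (902 - 30^2)/2 = 2/2 = 1, a_2 = floor((30 + 30)/1) = 60.
  m_3 = 1*60 - 30 = 30, d_3 = (902 - 30^2)/1 = 2/1 = 2: (m_3, d_3) = (m_1, d_1) = (30, 2), so from here the quotients repeat a_1, a_2; the period length is 2.
Hence the expansion of sqrt(902) is a_0 = 30 followed by the repeating block 30, 60 (period 2).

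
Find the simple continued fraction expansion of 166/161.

Run the Euclidean algorithm on 166 and 161; the successive quotients are the partial quotients a_0, a_1, ... (each step inverts the fractional part left over by the previous one):
  166 = 1*161 + 5, so a_0 = 1.
  161 = 32*5 + 1, so a_1 = 32.
  5 = 5*1 + 0, so a_2 = 5.
The remainder reaches 0 after 3 divisions, so the expansion has 3 partial quotients, read off in order.

[1; 32, 5]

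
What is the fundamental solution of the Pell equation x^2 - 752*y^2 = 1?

(x, y) = (4607, 168)

First expand sqrt(752) as a continued fraction. With x_i = (sqrt(752) + m_i)/d_i and (m_0, d_0) = (0, 1): a_0 = floor(sqrt(752)) = 27, since 27^2 = 729 <= 752 < 784 = 28^2.
Iterate m_{i+1} = d_i*a_i - m_i, d_{i+1} = (752 - m_{i+1}^2)/d_i, a_{i+1} = floor((a_0 + m_{i+1})/d_{i+1}):
  m_1 = 1*27 - 0 = 27, d_1 = (752 - 27^2)/1 = 23/1 = 23, a_1 = floor((27 + 27)/23) = 2.
  m_2 = 23*2 - 27 = 19, d_2 = (752 - 19^2)/23 = 391/23 = 17, a_2 = floor((27 + 19)/17) = 2.
  m_3 = 17*2 - 19 = 15, d_3 = (752 - 15^2)/17 = 527/17 = 31, a_3 = floor((27 + 15)/31) = 1.
  m_4 = 31*1 - 15 = 16, d_4 = (752 - 16^2)/31 = 496/31 = 16, a_4 = floor((27 + 16)/16) = 2.
  m_5 = 16*2 - 16 = 16, d_5 = (752 - 16^2)/16 = 496/16 = 31, a_5 = floor((27 + 16)/31) = 1.
  m_6 = 31*1 - 16 = 15, d_6 = (752 - 15^2)/31 = 527/31 = 17, a_6 = floor((27 + 15)/17) = 2.
  m_7 = 17*2 - 15 = 19, d_7 = (752 - 19^2)/17 = 391/17 = 23, a_7 = floor((27 + 19)/23) = 2.
  m_8 = 23*2 - 19 = 27, d_8 = (752 - 27^2)/23 = 23/23 = 1, a_8 = floor((27 + 27)/1) = 54.
  m_9 = 1*54 - 27 = 27, d_9 = (752 - 27^2)/1 = 23/1 = 23: (m_9, d_9) = (m_1, d_1) = (27, 23), so from here the quotients repeat a_1, ..., a_8; the period length is 8.
So sqrt(752) = [27; (2, 2, 1, 2, 1, 2, 2, 54)] with period length k = 8.
k is even, so the fundamental solution of x^2 - 752y^2 = 1 is (p_{k-1}, q_{k-1}) = (p_7, q_7); compute convergents through index 7.
Convergents (p_i = a_i*p_{i-1} + p_{i-2}, q_i = a_i*q_{i-1} + q_{i-2} with p_{-2}=0, p_{-1}=1, q_{-2}=1, q_{-1}=0):
  i=0: a_0=27, p_0 = 27*1 + 0 = 27, q_0 = 27*0 + 1 = 1.
  i=1: a_1=2, p_1 = 2*27 + 1 = 55, q_1 = 2*1 + 0 = 2.
  i=2: a_2=2, p_2 = 2*55 + 27 = 137, q_2 = 2*2 + 1 = 5.
  i=3: a_3=1, p_3 = 1*137 + 55 = 192, q_3 = 1*5 + 2 = 7.
  i=4: a_4=2, p_4 = 2*192 + 137 = 521, q_4 = 2*7 + 5 = 19.
  i=5: a_5=1, p_5 = 1*521 + 192 = 713, q_5 = 1*19 + 7 = 26.
  i=6: a_6=2, p_6 = 2*713 + 521 = 1947, q_6 = 2*26 + 19 = 71.
  i=7: a_7=2, p_7 = 2*1947 + 713 = 4607, q_7 = 2*71 + 26 = 168.
Check: 4607^2 - 752*168^2 = 21224449 - 21224448 = 1, so (x, y) = (4607, 168) solves the equation, and by the theorem it is the least positive solution.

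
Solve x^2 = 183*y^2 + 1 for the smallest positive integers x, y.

First expand sqrt(183) as a continued fraction. With x_i = (sqrt(183) + m_i)/d_i and (m_0, d_0) = (0, 1): a_0 = floor(sqrt(183)) = 13, since 13^2 = 169 <= 183 < 196 = 14^2.
Iterate m_{i+1} = d_i*a_i - m_i, d_{i+1} = (183 - m_{i+1}^2)/d_i, a_{i+1} = floor((a_0 + m_{i+1})/d_{i+1}):
  m_1 = 1*13 - 0 = 13, d_1 = (183 - 13^2)/1 = 14/1 = 14, a_1 = floor((13 + 13)/14) = 1.
  m_2 = 14*1 - 13 = 1, d_2 = (183 - 1^2)/14 = 182/14 = 13, a_2 = floor((13 + 1)/13) = 1.
  m_3 = 13*1 - 1 = 12, d_3 = (183 - 12^2)/13 = 39/13 = 3, a_3 = floor((13 + 12)/3) = 8.
  m_4 = 3*8 - 12 = 12, d_4 = (183 - 12^2)/3 = 39/3 = 13, a_4 = floor((13 + 12)/13) = 1.
  m_5 = 13*1 - 12 = 1, d_5 = (183 - 1^2)/13 = 182/13 = 14, a_5 = floor((13 + 1)/14) = 1.
  m_6 = 14*1 - 1 = 13, d_6 = (183 - 13^2)/14 = 14/14 = 1, a_6 = floor((13 + 13)/1) = 26.
  m_7 = 1*26 - 13 = 13, d_7 = (183 - 13^2)/1 = 14/1 = 14: (m_7, d_7) = (m_1, d_1) = (13, 14), so from here the quotients repeat a_1, ..., a_6; the period length is 6.
So sqrt(183) = [13; (1, 1, 8, 1, 1, 26)] with period length k = 6.
k is even, so the fundamental solution of x^2 - 183y^2 = 1 is (p_{k-1}, q_{k-1}) = (p_5, q_5); compute convergents through index 5.
Convergents (p_i = a_i*p_{i-1} + p_{i-2}, q_i = a_i*q_{i-1} + q_{i-2} with p_{-2}=0, p_{-1}=1, q_{-2}=1, q_{-1}=0):
  i=0: a_0=13, p_0 = 13*1 + 0 = 13, q_0 = 13*0 + 1 = 1.
  i=1: a_1=1, p_1 = 1*13 + 1 = 14, q_1 = 1*1 + 0 = 1.
  i=2: a_2=1, p_2 = 1*14 + 13 = 27, q_2 = 1*1 + 1 = 2.
  i=3: a_3=8, p_3 = 8*27 + 14 = 230, q_3 = 8*2 + 1 = 17.
  i=4: a_4=1, p_4 = 1*230 + 27 = 257, q_4 = 1*17 + 2 = 19.
  i=5: a_5=1, p_5 = 1*257 + 230 = 487, q_5 = 1*19 + 17 = 36.
Check: 487^2 - 183*36^2 = 237169 - 237168 = 1, so (x, y) = (487, 36) solves the equation, and by the theorem it is the least positive solution.

(x, y) = (487, 36)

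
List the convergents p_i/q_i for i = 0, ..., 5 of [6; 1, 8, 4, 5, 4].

Using the convergent recurrence p_i = a_i*p_{i-1} + p_{i-2}, q_i = a_i*q_{i-1} + q_{i-2} with p_{-2}=0, p_{-1}=1, q_{-2}=1, q_{-1}=0:
  i=0: a_0=6, p_0 = 6*1 + 0 = 6, q_0 = 6*0 + 1 = 1.
  i=1: a_1=1, p_1 = 1*6 + 1 = 7, q_1 = 1*1 + 0 = 1.
  i=2: a_2=8, p_2 = 8*7 + 6 = 62, q_2 = 8*1 + 1 = 9.
  i=3: a_3=4, p_3 = 4*62 + 7 = 255, q_3 = 4*9 + 1 = 37.
  i=4: a_4=5, p_4 = 5*255 + 62 = 1337, q_4 = 5*37 + 9 = 194.
  i=5: a_5=4, p_5 = 4*1337 + 255 = 5603, q_5 = 4*194 + 37 = 813.

6/1, 7/1, 62/9, 255/37, 1337/194, 5603/813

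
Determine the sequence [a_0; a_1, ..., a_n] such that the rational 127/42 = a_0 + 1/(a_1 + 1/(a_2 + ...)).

Run the Euclidean algorithm on 127 and 42; the successive quotients are the partial quotients a_0, a_1, ... (each step inverts the fractional part left over by the previous one):
  127 = 3*42 + 1, so a_0 = 3.
  42 = 42*1 + 0, so a_1 = 42.
The remainder reaches 0 after 2 divisions, so the expansion has 2 partial quotients, read off in order.

[3; 42]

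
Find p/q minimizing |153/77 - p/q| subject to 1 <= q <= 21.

2/1

Expand x = 153/77 as a continued fraction with the Euclidean algorithm:
  153 = 1*77 + 76, so a_0 = 1.
  77 = 1*76 + 1, so a_1 = 1.
  76 = 76*1 + 0, so a_2 = 76.
so x = [1; 1, 76].
Convergents (p_i = a_i*p_{i-1} + p_{i-2}, q_i = a_i*q_{i-1} + q_{i-2} with p_{-2}=0, p_{-1}=1, q_{-2}=1, q_{-1}=0), until the denominator exceeds 21:
  i=0: a_0=1, p_0 = 1*1 + 0 = 1, q_0 = 1*0 + 1 = 1.
  i=1: a_1=1, p_1 = 1*1 + 1 = 2, q_1 = 1*1 + 0 = 1.
  i=2: a_2=76, p_2 = 76*2 + 1 = 153, q_2 = 76*1 + 1 = 77.
q_2 = 77 > 21, so the last convergent with denominator <= 21 is p_1/q_1 = 2/1.
The closest fraction with denominator <= 21 is either p_1/q_1 or the intermediate fraction (k*p_1 + p_0)/(k*q_1 + q_0) with the largest k >= 1 whose denominator stays <= 21; these approach x as k grows, and every other convergent or intermediate fraction in range is farther away.
Largest k: floor((21 - q_0)/q_1) = floor((21 - 1)/1) = 20.
That gives (20*2 + 1)/(20*1 + 1) = 41/21.
Compare the errors: |x - 2/1| = |153*1 - 2*77|/(77*1) = 1/77, and |x - 41/21| = |153*21 - 41*77|/(77*21) = 56/1617.
Cross-multiplying, 1*1617 = 1617 < 4312 = 56*77, so 1/77 is smaller: the convergent 2/1 is closer to x than 41/21.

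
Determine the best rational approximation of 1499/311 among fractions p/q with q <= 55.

Expand x = 1499/311 as a continued fraction with the Euclidean algorithm:
  1499 = 4*311 + 255, so a_0 = 4.
  311 = 1*255 + 56, so a_1 = 1.
  255 = 4*56 + 31, so a_2 = 4.
  56 = 1*31 + 25, so a_3 = 1.
  31 = 1*25 + 6, so a_4 = 1.
  25 = 4*6 + 1, so a_5 = 4.
  6 = 6*1 + 0, so a_6 = 6.
so x = [4; 1, 4, 1, 1, 4, 6].
Convergents (p_i = a_i*p_{i-1} + p_{i-2}, q_i = a_i*q_{i-1} + q_{i-2} with p_{-2}=0, p_{-1}=1, q_{-2}=1, q_{-1}=0), until the denominator exceeds 55:
  i=0: a_0=4, p_0 = 4*1 + 0 = 4, q_0 = 4*0 + 1 = 1.
  i=1: a_1=1, p_1 = 1*4 + 1 = 5, q_1 = 1*1 + 0 = 1.
  i=2: a_2=4, p_2 = 4*5 + 4 = 24, q_2 = 4*1 + 1 = 5.
  i=3: a_3=1, p_3 = 1*24 + 5 = 29, q_3 = 1*5 + 1 = 6.
  i=4: a_4=1, p_4 = 1*29 + 24 = 53, q_4 = 1*6 + 5 = 11.
  i=5: a_5=4, p_5 = 4*53 + 29 = 241, q_5 = 4*11 + 6 = 50.
  i=6: a_6=6, p_6 = 6*241 + 53 = 1499, q_6 = 6*50 + 11 = 311.
q_6 = 311 > 55, so the last convergent with denominator <= 55 is p_5/q_5 = 241/50.
The closest fraction with denominator <= 55 is either p_5/q_5 or the intermediate fraction (k*p_5 + p_4)/(k*q_5 + q_4) with the largest k >= 1 whose denominator stays <= 55; these approach x as k grows, and every other convergent or intermediate fraction in range is farther away.
Largest k: floor((55 - q_4)/q_5) = floor((55 - 11)/50) = 0.
Since k = 0, no intermediate fraction beyond p_5/q_5 has denominator <= 55, so the convergent 241/50 is the closest (its error is |1499*50 - 241*311|/(311*50) = 1/15550).

241/50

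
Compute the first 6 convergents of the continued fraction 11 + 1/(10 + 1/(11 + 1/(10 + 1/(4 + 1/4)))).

Using the convergent recurrence p_i = a_i*p_{i-1} + p_{i-2}, q_i = a_i*q_{i-1} + q_{i-2} with p_{-2}=0, p_{-1}=1, q_{-2}=1, q_{-1}=0:
  i=0: a_0=11, p_0 = 11*1 + 0 = 11, q_0 = 11*0 + 1 = 1.
  i=1: a_1=10, p_1 = 10*11 + 1 = 111, q_1 = 10*1 + 0 = 10.
  i=2: a_2=11, p_2 = 11*111 + 11 = 1232, q_2 = 11*10 + 1 = 111.
  i=3: a_3=10, p_3 = 10*1232 + 111 = 12431, q_3 = 10*111 + 10 = 1120.
  i=4: a_4=4, p_4 = 4*12431 + 1232 = 50956, q_4 = 4*1120 + 111 = 4591.
  i=5: a_5=4, p_5 = 4*50956 + 12431 = 216255, q_5 = 4*4591 + 1120 = 19484.

11/1, 111/10, 1232/111, 12431/1120, 50956/4591, 216255/19484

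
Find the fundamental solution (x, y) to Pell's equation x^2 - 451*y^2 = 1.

(x, y) = (46471490, 2188257)

First expand sqrt(451) as a continued fraction. With x_i = (sqrt(451) + m_i)/d_i and (m_0, d_0) = (0, 1): a_0 = floor(sqrt(451)) = 21, since 21^2 = 441 <= 451 < 484 = 22^2.
Iterate m_{i+1} = d_i*a_i - m_i, d_{i+1} = (451 - m_{i+1}^2)/d_i, a_{i+1} = floor((a_0 + m_{i+1})/d_{i+1}):
  m_1 = 1*21 - 0 = 21, d_1 = (451 - 21^2)/1 = 10/1 = 10, a_1 = floor((21 + 21)/10) = 4.
  m_2 = 10*4 - 21 = 19, d_2 = (451 - 19^2)/10 = 90/10 = 9, a_2 = floor((21 + 19)/9) = 4.
  m_3 = 9*4 - 19 = 17, d_3 = (451 - 17^2)/9 = 162/9 = 18, a_3 = floor((21 + 17)/18) = 2.
  m_4 = 18*2 - 17 = 19, d_4 = (451 - 19^2)/18 = 90/18 = 5, a_4 = floor((21 + 19)/5) = 8.
  m_5 = 5*8 - 19 = 21, d_5 = (451 - 21^2)/5 = 10/5 = 2, a_5 = floor((21 + 21)/2) = 21.
  m_6 = 2*21 - 21 = 21, d_6 = (451 - 21^2)/2 = 10/2 = 5, a_6 = floor((21 + 21)/5) = 8.
  m_7 = 5*8 - 21 = 19, d_7 = (451 - 19^2)/5 = 90/5 = 18, a_7 = floor((21 + 19)/18) = 2.
  m_8 = 18*2 - 19 = 17, d_8 = (451 - 17^2)/18 = 162/18 = 9, a_8 = floor((21 + 17)/9) = 4.
  m_9 = 9*4 - 17 = 19, d_9 = (451 - 19^2)/9 = 90/9 = 10, a_9 = floor((21 + 19)/10) = 4.
  m_10 = 10*4 - 19 = 21, d_10 = (451 - 21^2)/10 = 10/10 = 1, a_10 = floor((21 + 21)/1) = 42.
  m_11 = 1*42 - 21 = 21, d_11 = (451 - 21^2)/1 = 10/1 = 10: (m_11, d_11) = (m_1, d_1) = (21, 10), so from here the quotients repeat a_1, ..., a_10; the period length is 10.
So sqrt(451) = [21; (4, 4, 2, 8, 21, 8, 2, 4, 4, 42)] with period length k = 10.
k is even, so the fundamental solution of x^2 - 451y^2 = 1 is (p_{k-1}, q_{k-1}) = (p_9, q_9); compute convergents through index 9.
Convergents (p_i = a_i*p_{i-1} + p_{i-2}, q_i = a_i*q_{i-1} + q_{i-2} with p_{-2}=0, p_{-1}=1, q_{-2}=1, q_{-1}=0):
  i=0: a_0=21, p_0 = 21*1 + 0 = 21, q_0 = 21*0 + 1 = 1.
  i=1: a_1=4, p_1 = 4*21 + 1 = 85, q_1 = 4*1 + 0 = 4.
  i=2: a_2=4, p_2 = 4*85 + 21 = 361, q_2 = 4*4 + 1 = 17.
  i=3: a_3=2, p_3 = 2*361 + 85 = 807, q_3 = 2*17 + 4 = 38.
  i=4: a_4=8, p_4 = 8*807 + 361 = 6817, q_4 = 8*38 + 17 = 321.
  i=5: a_5=21, p_5 = 21*6817 + 807 = 143964, q_5 = 21*321 + 38 = 6779.
  i=6: a_6=8, p_6 = 8*143964 + 6817 = 1158529, q_6 = 8*6779 + 321 = 54553.
  i=7: a_7=2, p_7 = 2*1158529 + 143964 = 2461022, q_7 = 2*54553 + 6779 = 115885.
  i=8: a_8=4, p_8 = 4*2461022 + 1158529 = 11002617, q_8 = 4*115885 + 54553 = 518093.
  i=9: a_9=4, p_9 = 4*11002617 + 2461022 = 46471490, q_9 = 4*518093 + 115885 = 2188257.
Check: 46471490^2 - 451*2188257^2 = 2159599382820100 - 2159599382820099 = 1, so (x, y) = (46471490, 2188257) solves the equation, and by the theorem it is the least positive solution.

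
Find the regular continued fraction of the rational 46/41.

Run the Euclidean algorithm on 46 and 41; the successive quotients are the partial quotients a_0, a_1, ... (each step inverts the fractional part left over by the previous one):
  46 = 1*41 + 5, so a_0 = 1.
  41 = 8*5 + 1, so a_1 = 8.
  5 = 5*1 + 0, so a_2 = 5.
The remainder reaches 0 after 3 divisions, so the expansion has 3 partial quotients, read off in order.

[1; 8, 5]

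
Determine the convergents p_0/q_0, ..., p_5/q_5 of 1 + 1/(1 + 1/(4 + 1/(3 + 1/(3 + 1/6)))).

1/1, 2/1, 9/5, 29/16, 96/53, 605/334

Using the convergent recurrence p_i = a_i*p_{i-1} + p_{i-2}, q_i = a_i*q_{i-1} + q_{i-2} with p_{-2}=0, p_{-1}=1, q_{-2}=1, q_{-1}=0:
  i=0: a_0=1, p_0 = 1*1 + 0 = 1, q_0 = 1*0 + 1 = 1.
  i=1: a_1=1, p_1 = 1*1 + 1 = 2, q_1 = 1*1 + 0 = 1.
  i=2: a_2=4, p_2 = 4*2 + 1 = 9, q_2 = 4*1 + 1 = 5.
  i=3: a_3=3, p_3 = 3*9 + 2 = 29, q_3 = 3*5 + 1 = 16.
  i=4: a_4=3, p_4 = 3*29 + 9 = 96, q_4 = 3*16 + 5 = 53.
  i=5: a_5=6, p_5 = 6*96 + 29 = 605, q_5 = 6*53 + 16 = 334.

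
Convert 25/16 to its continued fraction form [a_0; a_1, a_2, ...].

[1; 1, 1, 3, 2]

Run the Euclidean algorithm on 25 and 16; the successive quotients are the partial quotients a_0, a_1, ... (each step inverts the fractional part left over by the previous one):
  25 = 1*16 + 9, so a_0 = 1.
  16 = 1*9 + 7, so a_1 = 1.
  9 = 1*7 + 2, so a_2 = 1.
  7 = 3*2 + 1, so a_3 = 3.
  2 = 2*1 + 0, so a_4 = 2.
The remainder reaches 0 after 5 divisions, so the expansion has 5 partial quotients, read off in order.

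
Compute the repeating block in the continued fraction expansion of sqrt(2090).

Write x_i = (sqrt(2090) + m_i)/d_i with (m_0, d_0) = (0, 1). a_0 = floor(sqrt(2090)) = 45, since 45^2 = 2025 <= 2090 < 2116 = 46^2.
Iterate m_{i+1} = d_i*a_i - m_i, d_{i+1} = (2090 - m_{i+1}^2)/d_i, a_{i+1} = floor((a_0 + m_{i+1})/d_{i+1}):
  m_1 = 1*45 - 0 = 45, d_1 = (2090 - 45^2)/1 = 65/1 = 65, a_1 = floor((45 + 45)/65) = 1.
  m_2 = 65*1 - 45 = 20, d_2 = (2090 - 20^2)/65 = 1690/65 = 26, a_2 = floor((45 + 20)/26) = 2.
  m_3 = 26*2 - 20 = 32, d_3 = (2090 - 32^2)/26 = 1066/26 = 41, a_3 = floor((45 + 32)/41) = 1.
  m_4 = 41*1 - 32 = 9, d_4 = (2090 - 9^2)/41 = 2009/41 = 49, a_4 = floor((45 + 9)/49) = 1.
  m_5 = 49*1 - 9 = 40, d_5 = (2090 - 40^2)/49 = 490/49 = 10, a_5 = floor((45 + 40)/10) = 8.
  m_6 = 10*8 - 40 = 40, d_6 = (2090 - 40^2)/10 = 490/10 = 49, a_6 = floor((45 + 40)/49) = 1.
  m_7 = 49*1 - 40 = 9, d_7 = (2090 - 9^2)/49 = 2009/49 = 41, a_7 = floor((45 + 9)/41) = 1.
  m_8 = 41*1 - 9 = 32, d_8 = (2090 - 32^2)/41 = 1066/41 = 26, a_8 = floor((45 + 32)/26) = 2.
  m_9 = 26*2 - 32 = 20, d_9 = (2090 - 20^2)/26 = 1690/26 = 65, a_9 = floor((45 + 20)/65) = 1.
  m_10 = 65*1 - 20 = 45, d_10 = (2090 - 45^2)/65 = 65/65 = 1, a_10 = floor((45 + 45)/1) = 90.
  m_11 = 1*90 - 45 = 45, d_11 = (2090 - 45^2)/1 = 65/1 = 65: (m_11, d_11) = (m_1, d_1) = (45, 65), so from here the quotients repeat a_1, ..., a_10; the period length is 10.
Hence the expansion of sqrt(2090) is a_0 = 45 followed by the repeating block 1, 2, 1, 1, 8, 1, 1, 2, 1, 90 (period 10).

[45; (1, 2, 1, 1, 8, 1, 1, 2, 1, 90)]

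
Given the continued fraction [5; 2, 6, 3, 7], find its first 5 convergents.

5/1, 11/2, 71/13, 224/41, 1639/300

Using the convergent recurrence p_i = a_i*p_{i-1} + p_{i-2}, q_i = a_i*q_{i-1} + q_{i-2} with p_{-2}=0, p_{-1}=1, q_{-2}=1, q_{-1}=0:
  i=0: a_0=5, p_0 = 5*1 + 0 = 5, q_0 = 5*0 + 1 = 1.
  i=1: a_1=2, p_1 = 2*5 + 1 = 11, q_1 = 2*1 + 0 = 2.
  i=2: a_2=6, p_2 = 6*11 + 5 = 71, q_2 = 6*2 + 1 = 13.
  i=3: a_3=3, p_3 = 3*71 + 11 = 224, q_3 = 3*13 + 2 = 41.
  i=4: a_4=7, p_4 = 7*224 + 71 = 1639, q_4 = 7*41 + 13 = 300.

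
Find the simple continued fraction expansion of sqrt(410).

[20; (4, 40)]

Write x_i = (sqrt(410) + m_i)/d_i with (m_0, d_0) = (0, 1). a_0 = floor(sqrt(410)) = 20, since 20^2 = 400 <= 410 < 441 = 21^2.
Iterate m_{i+1} = d_i*a_i - m_i, d_{i+1} = (410 - m_{i+1}^2)/d_i, a_{i+1} = floor((a_0 + m_{i+1})/d_{i+1}):
  m_1 = 1*20 - 0 = 20, d_1 = (410 - 20^2)/1 = 10/1 = 10, a_1 = floor((20 + 20)/10) = 4.
  m_2 = 10*4 - 20 = 20, d_2 = (410 - 20^2)/10 = 10/10 = 1, a_2 = floor((20 + 20)/1) = 40.
  m_3 = 1*40 - 20 = 20, d_3 = (410 - 20^2)/1 = 10/1 = 10: (m_3, d_3) = (m_1, d_1) = (20, 10), so from here the quotients repeat a_1, a_2; the period length is 2.
Hence the expansion of sqrt(410) is a_0 = 20 followed by the repeating block 4, 40 (period 2).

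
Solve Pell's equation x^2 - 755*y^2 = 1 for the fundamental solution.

(x, y) = (1209, 44)

First expand sqrt(755) as a continued fraction. With x_i = (sqrt(755) + m_i)/d_i and (m_0, d_0) = (0, 1): a_0 = floor(sqrt(755)) = 27, since 27^2 = 729 <= 755 < 784 = 28^2.
Iterate m_{i+1} = d_i*a_i - m_i, d_{i+1} = (755 - m_{i+1}^2)/d_i, a_{i+1} = floor((a_0 + m_{i+1})/d_{i+1}):
  m_1 = 1*27 - 0 = 27, d_1 = (755 - 27^2)/1 = 26/1 = 26, a_1 = floor((27 + 27)/26) = 2.
  m_2 = 26*2 - 27 = 25, d_2 = (755 - 25^2)/26 = 130/26 = 5, a_2 = floor((27 + 25)/5) = 10.
  m_3 = 5*10 - 25 = 25, d_3 = (755 - 25^2)/5 = 130/5 = 26, a_3 = floor((27 + 25)/26) = 2.
  m_4 = 26*2 - 25 = 27, d_4 = (755 - 27^2)/26 = 26/26 = 1, a_4 = floor((27 + 27)/1) = 54.
  m_5 = 1*54 - 27 = 27, d_5 = (755 - 27^2)/1 = 26/1 = 26: (m_5, d_5) = (m_1, d_1) = (27, 26), so from here the quotients repeat a_1, ..., a_4; the period length is 4.
So sqrt(755) = [27; (2, 10, 2, 54)] with period length k = 4.
k is even, so the fundamental solution of x^2 - 755y^2 = 1 is (p_{k-1}, q_{k-1}) = (p_3, q_3); compute convergents through index 3.
Convergents (p_i = a_i*p_{i-1} + p_{i-2}, q_i = a_i*q_{i-1} + q_{i-2} with p_{-2}=0, p_{-1}=1, q_{-2}=1, q_{-1}=0):
  i=0: a_0=27, p_0 = 27*1 + 0 = 27, q_0 = 27*0 + 1 = 1.
  i=1: a_1=2, p_1 = 2*27 + 1 = 55, q_1 = 2*1 + 0 = 2.
  i=2: a_2=10, p_2 = 10*55 + 27 = 577, q_2 = 10*2 + 1 = 21.
  i=3: a_3=2, p_3 = 2*577 + 55 = 1209, q_3 = 2*21 + 2 = 44.
Check: 1209^2 - 755*44^2 = 1461681 - 1461680 = 1, so (x, y) = (1209, 44) solves the equation, and by the theorem it is the least positive solution.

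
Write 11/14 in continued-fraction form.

Run the Euclidean algorithm on 11 and 14; the successive quotients are the partial quotients a_0, a_1, ... (each step inverts the fractional part left over by the previous one):
  11 = 0*14 + 11, so a_0 = 0.
  14 = 1*11 + 3, so a_1 = 1.
  11 = 3*3 + 2, so a_2 = 3.
  3 = 1*2 + 1, so a_3 = 1.
  2 = 2*1 + 0, so a_4 = 2.
The remainder reaches 0 after 5 divisions, so the expansion has 5 partial quotients, read off in order.

[0; 1, 3, 1, 2]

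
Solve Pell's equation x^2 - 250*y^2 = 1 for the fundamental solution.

First expand sqrt(250) as a continued fraction. With x_i = (sqrt(250) + m_i)/d_i and (m_0, d_0) = (0, 1): a_0 = floor(sqrt(250)) = 15, since 15^2 = 225 <= 250 < 256 = 16^2.
Iterate m_{i+1} = d_i*a_i - m_i, d_{i+1} = (250 - m_{i+1}^2)/d_i, a_{i+1} = floor((a_0 + m_{i+1})/d_{i+1}):
  m_1 = 1*15 - 0 = 15, d_1 = (250 - 15^2)/1 = 25/1 = 25, a_1 = floor((15 + 15)/25) = 1.
  m_2 = 25*1 - 15 = 10, d_2 = (250 - 10^2)/25 = 150/25 = 6, a_2 = floor((15 + 10)/6) = 4.
  m_3 = 6*4 - 10 = 14, d_3 = (250 - 14^2)/6 = 54/6 = 9, a_3 = floor((15 + 14)/9) = 3.
  m_4 = 9*3 - 14 = 13, d_4 = (250 - 13^2)/9 = 81/9 = 9, a_4 = floor((15 + 13)/9) = 3.
  m_5 = 9*3 - 13 = 14, d_5 = (250 - 14^2)/9 = 54/9 = 6, a_5 = floor((15 + 14)/6) = 4.
  m_6 = 6*4 - 14 = 10, d_6 = (250 - 10^2)/6 = 150/6 = 25, a_6 = floor((15 + 10)/25) = 1.
  m_7 = 25*1 - 10 = 15, d_7 = (250 - 15^2)/25 = 25/25 = 1, a_7 = floor((15 + 15)/1) = 30.
  m_8 = 1*30 - 15 = 15, d_8 = (250 - 15^2)/1 = 25/1 = 25: (m_8, d_8) = (m_1, d_1) = (15, 25), so from here the quotients repeat a_1, ..., a_7; the period length is 7.
So sqrt(250) = [15; (1, 4, 3, 3, 4, 1, 30)] with period length k = 7.
k is odd, so (p_{k-1}, q_{k-1}) only solves x^2 - 250y^2 = -1 and the fundamental solution of x^2 - 250y^2 = 1 is (p_{2k-1}, q_{2k-1}) = (p_13, q_13); compute convergents through index 13, running through the period twice.
Convergents (p_i = a_i*p_{i-1} + p_{i-2}, q_i = a_i*q_{i-1} + q_{i-2} with p_{-2}=0, p_{-1}=1, q_{-2}=1, q_{-1}=0):
  i=0: a_0=15, p_0 = 15*1 + 0 = 15, q_0 = 15*0 + 1 = 1.
  i=1: a_1=1, p_1 = 1*15 + 1 = 16, q_1 = 1*1 + 0 = 1.
  i=2: a_2=4, p_2 = 4*16 + 15 = 79, q_2 = 4*1 + 1 = 5.
  i=3: a_3=3, p_3 = 3*79 + 16 = 253, q_3 = 3*5 + 1 = 16.
  i=4: a_4=3, p_4 = 3*253 + 79 = 838, q_4 = 3*16 + 5 = 53.
  i=5: a_5=4, p_5 = 4*838 + 253 = 3605, q_5 = 4*53 + 16 = 228.
  i=6: a_6=1, p_6 = 1*3605 + 838 = 4443, q_6 = 1*228 + 53 = 281.
  i=7: a_7=30, p_7 = 30*4443 + 3605 = 136895, q_7 = 30*281 + 228 = 8658.
  i=8: a_8=1, p_8 = 1*136895 + 4443 = 141338, q_8 = 1*8658 + 281 = 8939.
  i=9: a_9=4, p_9 = 4*141338 + 136895 = 702247, q_9 = 4*8939 + 8658 = 44414.
  i=10: a_10=3, p_10 = 3*702247 + 141338 = 2248079, q_10 = 3*44414 + 8939 = 142181.
  i=11: a_11=3, p_11 = 3*2248079 + 702247 = 7446484, q_11 = 3*142181 + 44414 = 470957.
  i=12: a_12=4, p_12 = 4*7446484 + 2248079 = 32034015, q_12 = 4*470957 + 142181 = 2026009.
  i=13: a_13=1, p_13 = 1*32034015 + 7446484 = 39480499, q_13 = 1*2026009 + 470957 = 2496966.
Indeed p_6^2 - 250*q_6^2 = 19740249 - 19740250 = -1, not +1.
Check: 39480499^2 - 250*2496966^2 = 1558709801289001 - 1558709801289000 = 1, so (x, y) = (39480499, 2496966) solves the equation, and by the theorem it is the least positive solution.

(x, y) = (39480499, 2496966)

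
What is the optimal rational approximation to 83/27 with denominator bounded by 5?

3/1

Expand x = 83/27 as a continued fraction with the Euclidean algorithm:
  83 = 3*27 + 2, so a_0 = 3.
  27 = 13*2 + 1, so a_1 = 13.
  2 = 2*1 + 0, so a_2 = 2.
so x = [3; 13, 2].
Convergents (p_i = a_i*p_{i-1} + p_{i-2}, q_i = a_i*q_{i-1} + q_{i-2} with p_{-2}=0, p_{-1}=1, q_{-2}=1, q_{-1}=0), until the denominator exceeds 5:
  i=0: a_0=3, p_0 = 3*1 + 0 = 3, q_0 = 3*0 + 1 = 1.
  i=1: a_1=13, p_1 = 13*3 + 1 = 40, q_1 = 13*1 + 0 = 13.
q_1 = 13 > 5, so the last convergent with denominator <= 5 is p_0/q_0 = 3/1.
The closest fraction with denominator <= 5 is either p_0/q_0 or the intermediate fraction (k*p_0 + p_{-1})/(k*q_0 + q_{-1}) with the largest k >= 1 whose denominator stays <= 5; these approach x as k grows, and every other convergent or intermediate fraction in range is farther away.
Largest k: floor((5 - q_{-1})/q_0) = floor((5 - 0)/1) = 5 (using the seeds p_{-1} = 1, q_{-1} = 0).
That gives (5*3 + 1)/(5*1 + 0) = 16/5.
Compare the errors: |x - 3/1| = |83*1 - 3*27|/(27*1) = 2/27, and |x - 16/5| = |83*5 - 16*27|/(27*5) = 17/135.
Cross-multiplying, 2*135 = 270 < 459 = 17*27, so 2/27 is smaller: the convergent 3/1 is closer to x than 16/5.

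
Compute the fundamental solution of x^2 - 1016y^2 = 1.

First expand sqrt(1016) as a continued fraction. With x_i = (sqrt(1016) + m_i)/d_i and (m_0, d_0) = (0, 1): a_0 = floor(sqrt(1016)) = 31, since 31^2 = 961 <= 1016 < 1024 = 32^2.
Iterate m_{i+1} = d_i*a_i - m_i, d_{i+1} = (1016 - m_{i+1}^2)/d_i, a_{i+1} = floor((a_0 + m_{i+1})/d_{i+1}):
  m_1 = 1*31 - 0 = 31, d_1 = (1016 - 31^2)/1 = 55/1 = 55, a_1 = floor((31 + 31)/55) = 1.
  m_2 = 55*1 - 31 = 24, d_2 = (1016 - 24^2)/55 = 440/55 = 8, a_2 = floor((31 + 24)/8) = 6.
  m_3 = 8*6 - 24 = 24, d_3 = (1016 - 24^2)/8 = 440/8 = 55, a_3 = floor((31 + 24)/55) = 1.
  m_4 = 55*1 - 24 = 31, d_4 = (1016 - 31^2)/55 = 55/55 = 1, a_4 = floor((31 + 31)/1) = 62.
  m_5 = 1*62 - 31 = 31, d_5 = (1016 - 31^2)/1 = 55/1 = 55: (m_5, d_5) = (m_1, d_1) = (31, 55), so from here the quotients repeat a_1, ..., a_4; the period length is 4.
So sqrt(1016) = [31; (1, 6, 1, 62)] with period length k = 4.
k is even, so the fundamental solution of x^2 - 1016y^2 = 1 is (p_{k-1}, q_{k-1}) = (p_3, q_3); compute convergents through index 3.
Convergents (p_i = a_i*p_{i-1} + p_{i-2}, q_i = a_i*q_{i-1} + q_{i-2} with p_{-2}=0, p_{-1}=1, q_{-2}=1, q_{-1}=0):
  i=0: a_0=31, p_0 = 31*1 + 0 = 31, q_0 = 31*0 + 1 = 1.
  i=1: a_1=1, p_1 = 1*31 + 1 = 32, q_1 = 1*1 + 0 = 1.
  i=2: a_2=6, p_2 = 6*32 + 31 = 223, q_2 = 6*1 + 1 = 7.
  i=3: a_3=1, p_3 = 1*223 + 32 = 255, q_3 = 1*7 + 1 = 8.
Check: 255^2 - 1016*8^2 = 65025 - 65024 = 1, so (x, y) = (255, 8) solves the equation, and by the theorem it is the least positive solution.

(x, y) = (255, 8)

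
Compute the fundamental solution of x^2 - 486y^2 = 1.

First expand sqrt(486) as a continued fraction. With x_i = (sqrt(486) + m_i)/d_i and (m_0, d_0) = (0, 1): a_0 = floor(sqrt(486)) = 22, since 22^2 = 484 <= 486 < 529 = 23^2.
Iterate m_{i+1} = d_i*a_i - m_i, d_{i+1} = (486 - m_{i+1}^2)/d_i, a_{i+1} = floor((a_0 + m_{i+1})/d_{i+1}):
  m_1 = 1*22 - 0 = 22, d_1 = (486 - 22^2)/1 = 2/1 = 2, a_1 = floor((22 + 22)/2) = 22.
  m_2 = 2*22 - 22 = 22, d_2 = (486 - 22^2)/2 = 2/2 = 1, a_2 = floor((22 + 22)/1) = 44.
  m_3 = 1*44 - 22 = 22, d_3 = (486 - 22^2)/1 = 2/1 = 2: (m_3, d_3) = (m_1, d_1) = (22, 2), so from here the quotients repeat a_1, a_2; the period length is 2.
So sqrt(486) = [22; (22, 44)] with period length k = 2.
k is even, so the fundamental solution of x^2 - 486y^2 = 1 is (p_{k-1}, q_{k-1}) = (p_1, q_1); compute convergents through index 1.
Convergents (p_i = a_i*p_{i-1} + p_{i-2}, q_i = a_i*q_{i-1} + q_{i-2} with p_{-2}=0, p_{-1}=1, q_{-2}=1, q_{-1}=0):
  i=0: a_0=22, p_0 = 22*1 + 0 = 22, q_0 = 22*0 + 1 = 1.
  i=1: a_1=22, p_1 = 22*22 + 1 = 485, q_1 = 22*1 + 0 = 22.
Check: 485^2 - 486*22^2 = 235225 - 235224 = 1, so (x, y) = (485, 22) solves the equation, and by the theorem it is the least positive solution.

(x, y) = (485, 22)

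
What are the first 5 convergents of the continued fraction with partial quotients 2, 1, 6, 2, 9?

2/1, 3/1, 20/7, 43/15, 407/142

Using the convergent recurrence p_i = a_i*p_{i-1} + p_{i-2}, q_i = a_i*q_{i-1} + q_{i-2} with p_{-2}=0, p_{-1}=1, q_{-2}=1, q_{-1}=0:
  i=0: a_0=2, p_0 = 2*1 + 0 = 2, q_0 = 2*0 + 1 = 1.
  i=1: a_1=1, p_1 = 1*2 + 1 = 3, q_1 = 1*1 + 0 = 1.
  i=2: a_2=6, p_2 = 6*3 + 2 = 20, q_2 = 6*1 + 1 = 7.
  i=3: a_3=2, p_3 = 2*20 + 3 = 43, q_3 = 2*7 + 1 = 15.
  i=4: a_4=9, p_4 = 9*43 + 20 = 407, q_4 = 9*15 + 7 = 142.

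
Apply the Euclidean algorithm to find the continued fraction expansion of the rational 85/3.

Run the Euclidean algorithm on 85 and 3; the successive quotients are the partial quotients a_0, a_1, ... (each step inverts the fractional part left over by the previous one):
  85 = 28*3 + 1, so a_0 = 28.
  3 = 3*1 + 0, so a_1 = 3.
The remainder reaches 0 after 2 divisions, so the expansion has 2 partial quotients, read off in order.

[28; 3]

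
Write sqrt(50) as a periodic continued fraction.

[7; (14)]

Write x_i = (sqrt(50) + m_i)/d_i with (m_0, d_0) = (0, 1). a_0 = floor(sqrt(50)) = 7, since 7^2 = 49 <= 50 < 64 = 8^2.
Iterate m_{i+1} = d_i*a_i - m_i, d_{i+1} = (50 - m_{i+1}^2)/d_i, a_{i+1} = floor((a_0 + m_{i+1})/d_{i+1}):
  m_1 = 1*7 - 0 = 7, d_1 = (50 - 7^2)/1 = 1/1 = 1, a_1 = floor((7 + 7)/1) = 14.
  m_2 = 1*14 - 7 = 7, d_2 = (50 - 7^2)/1 = 1/1 = 1: (m_2, d_2) = (m_1, d_1) = (7, 1), so from here the quotient a_1 repeats; the period length is 1.
Hence the expansion of sqrt(50) is a_0 = 7 followed by the repeating block 14 (period 1).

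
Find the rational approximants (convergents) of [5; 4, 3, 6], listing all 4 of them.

5/1, 21/4, 68/13, 429/82

Using the convergent recurrence p_i = a_i*p_{i-1} + p_{i-2}, q_i = a_i*q_{i-1} + q_{i-2} with p_{-2}=0, p_{-1}=1, q_{-2}=1, q_{-1}=0:
  i=0: a_0=5, p_0 = 5*1 + 0 = 5, q_0 = 5*0 + 1 = 1.
  i=1: a_1=4, p_1 = 4*5 + 1 = 21, q_1 = 4*1 + 0 = 4.
  i=2: a_2=3, p_2 = 3*21 + 5 = 68, q_2 = 3*4 + 1 = 13.
  i=3: a_3=6, p_3 = 6*68 + 21 = 429, q_3 = 6*13 + 4 = 82.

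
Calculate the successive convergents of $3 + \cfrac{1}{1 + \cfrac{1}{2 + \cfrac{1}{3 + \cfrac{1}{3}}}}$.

Using the convergent recurrence p_i = a_i*p_{i-1} + p_{i-2}, q_i = a_i*q_{i-1} + q_{i-2} with p_{-2}=0, p_{-1}=1, q_{-2}=1, q_{-1}=0:
  i=0: a_0=3, p_0 = 3*1 + 0 = 3, q_0 = 3*0 + 1 = 1.
  i=1: a_1=1, p_1 = 1*3 + 1 = 4, q_1 = 1*1 + 0 = 1.
  i=2: a_2=2, p_2 = 2*4 + 3 = 11, q_2 = 2*1 + 1 = 3.
  i=3: a_3=3, p_3 = 3*11 + 4 = 37, q_3 = 3*3 + 1 = 10.
  i=4: a_4=3, p_4 = 3*37 + 11 = 122, q_4 = 3*10 + 3 = 33.

3/1, 4/1, 11/3, 37/10, 122/33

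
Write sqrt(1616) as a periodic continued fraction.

Write x_i = (sqrt(1616) + m_i)/d_i with (m_0, d_0) = (0, 1). a_0 = floor(sqrt(1616)) = 40, since 40^2 = 1600 <= 1616 < 1681 = 41^2.
Iterate m_{i+1} = d_i*a_i - m_i, d_{i+1} = (1616 - m_{i+1}^2)/d_i, a_{i+1} = floor((a_0 + m_{i+1})/d_{i+1}):
  m_1 = 1*40 - 0 = 40, d_1 = (1616 - 40^2)/1 = 16/1 = 16, a_1 = floor((40 + 40)/16) = 5.
  m_2 = 16*5 - 40 = 40, d_2 = (1616 - 40^2)/16 = 16/16 = 1, a_2 = floor((40 + 40)/1) = 80.
  m_3 = 1*80 - 40 = 40, d_3 = (1616 - 40^2)/1 = 16/1 = 16: (m_3, d_3) = (m_1, d_1) = (40, 16), so from here the quotients repeat a_1, a_2; the period length is 2.
Hence the expansion of sqrt(1616) is a_0 = 40 followed by the repeating block 5, 80 (period 2).

[40; (5, 80)]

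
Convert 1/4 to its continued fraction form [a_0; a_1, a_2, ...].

Run the Euclidean algorithm on 1 and 4; the successive quotients are the partial quotients a_0, a_1, ... (each step inverts the fractional part left over by the previous one):
  1 = 0*4 + 1, so a_0 = 0.
  4 = 4*1 + 0, so a_1 = 4.
The remainder reaches 0 after 2 divisions, so the expansion has 2 partial quotients, read off in order.

[0; 4]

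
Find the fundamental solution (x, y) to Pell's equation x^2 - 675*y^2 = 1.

First expand sqrt(675) as a continued fraction. With x_i = (sqrt(675) + m_i)/d_i and (m_0, d_0) = (0, 1): a_0 = floor(sqrt(675)) = 25, since 25^2 = 625 <= 675 < 676 = 26^2.
Iterate m_{i+1} = d_i*a_i - m_i, d_{i+1} = (675 - m_{i+1}^2)/d_i, a_{i+1} = floor((a_0 + m_{i+1})/d_{i+1}):
  m_1 = 1*25 - 0 = 25, d_1 = (675 - 25^2)/1 = 50/1 = 50, a_1 = floor((25 + 25)/50) = 1.
  m_2 = 50*1 - 25 = 25, d_2 = (675 - 25^2)/50 = 50/50 = 1, a_2 = floor((25 + 25)/1) = 50.
  m_3 = 1*50 - 25 = 25, d_3 = (675 - 25^2)/1 = 50/1 = 50: (m_3, d_3) = (m_1, d_1) = (25, 50), so from here the quotients repeat a_1, a_2; the period length is 2.
So sqrt(675) = [25; (1, 50)] with period length k = 2.
k is even, so the fundamental solution of x^2 - 675y^2 = 1 is (p_{k-1}, q_{k-1}) = (p_1, q_1); compute convergents through index 1.
Convergents (p_i = a_i*p_{i-1} + p_{i-2}, q_i = a_i*q_{i-1} + q_{i-2} with p_{-2}=0, p_{-1}=1, q_{-2}=1, q_{-1}=0):
  i=0: a_0=25, p_0 = 25*1 + 0 = 25, q_0 = 25*0 + 1 = 1.
  i=1: a_1=1, p_1 = 1*25 + 1 = 26, q_1 = 1*1 + 0 = 1.
Check: 26^2 - 675*1^2 = 676 - 675 = 1, so (x, y) = (26, 1) solves the equation, and by the theorem it is the least positive solution.

(x, y) = (26, 1)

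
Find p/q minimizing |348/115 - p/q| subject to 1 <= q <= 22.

67/22

Expand x = 348/115 as a continued fraction with the Euclidean algorithm:
  348 = 3*115 + 3, so a_0 = 3.
  115 = 38*3 + 1, so a_1 = 38.
  3 = 3*1 + 0, so a_2 = 3.
so x = [3; 38, 3].
Convergents (p_i = a_i*p_{i-1} + p_{i-2}, q_i = a_i*q_{i-1} + q_{i-2} with p_{-2}=0, p_{-1}=1, q_{-2}=1, q_{-1}=0), until the denominator exceeds 22:
  i=0: a_0=3, p_0 = 3*1 + 0 = 3, q_0 = 3*0 + 1 = 1.
  i=1: a_1=38, p_1 = 38*3 + 1 = 115, q_1 = 38*1 + 0 = 38.
q_1 = 38 > 22, so the last convergent with denominator <= 22 is p_0/q_0 = 3/1.
The closest fraction with denominator <= 22 is either p_0/q_0 or the intermediate fraction (k*p_0 + p_{-1})/(k*q_0 + q_{-1}) with the largest k >= 1 whose denominator stays <= 22; these approach x as k grows, and every other convergent or intermediate fraction in range is farther away.
Largest k: floor((22 - q_{-1})/q_0) = floor((22 - 0)/1) = 22 (using the seeds p_{-1} = 1, q_{-1} = 0).
That gives (22*3 + 1)/(22*1 + 0) = 67/22.
Compare the errors: |x - 3/1| = |348*1 - 3*115|/(115*1) = 3/115, and |x - 67/22| = |348*22 - 67*115|/(115*22) = 49/2530.
Cross-multiplying, 49*115 = 5635 < 7590 = 3*2530, so 49/2530 is smaller: the intermediate fraction 67/22 is closer to x than 3/1.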